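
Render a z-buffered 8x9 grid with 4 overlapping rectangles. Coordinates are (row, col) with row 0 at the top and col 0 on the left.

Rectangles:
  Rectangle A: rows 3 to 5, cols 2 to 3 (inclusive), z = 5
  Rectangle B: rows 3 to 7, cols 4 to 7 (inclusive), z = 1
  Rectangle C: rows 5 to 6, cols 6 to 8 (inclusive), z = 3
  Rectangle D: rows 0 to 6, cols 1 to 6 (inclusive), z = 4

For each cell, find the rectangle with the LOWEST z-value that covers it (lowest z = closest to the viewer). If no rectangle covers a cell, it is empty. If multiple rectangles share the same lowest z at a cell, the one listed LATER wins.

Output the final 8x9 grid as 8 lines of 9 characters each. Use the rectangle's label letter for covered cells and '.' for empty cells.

.DDDDDD..
.DDDDDD..
.DDDDDD..
.DDDBBBB.
.DDDBBBB.
.DDDBBBBC
.DDDBBBBC
....BBBB.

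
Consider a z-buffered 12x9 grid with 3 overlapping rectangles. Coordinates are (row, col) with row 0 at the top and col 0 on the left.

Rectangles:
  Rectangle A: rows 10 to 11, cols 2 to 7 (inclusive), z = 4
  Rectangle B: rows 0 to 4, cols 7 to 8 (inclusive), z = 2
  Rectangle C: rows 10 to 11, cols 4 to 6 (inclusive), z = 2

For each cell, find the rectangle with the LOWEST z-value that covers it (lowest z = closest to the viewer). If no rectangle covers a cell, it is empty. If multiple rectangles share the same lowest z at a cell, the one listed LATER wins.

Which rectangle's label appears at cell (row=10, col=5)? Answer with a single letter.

Check cell (10,5):
  A: rows 10-11 cols 2-7 z=4 -> covers; best now A (z=4)
  B: rows 0-4 cols 7-8 -> outside (row miss)
  C: rows 10-11 cols 4-6 z=2 -> covers; best now C (z=2)
Winner: C at z=2

Answer: C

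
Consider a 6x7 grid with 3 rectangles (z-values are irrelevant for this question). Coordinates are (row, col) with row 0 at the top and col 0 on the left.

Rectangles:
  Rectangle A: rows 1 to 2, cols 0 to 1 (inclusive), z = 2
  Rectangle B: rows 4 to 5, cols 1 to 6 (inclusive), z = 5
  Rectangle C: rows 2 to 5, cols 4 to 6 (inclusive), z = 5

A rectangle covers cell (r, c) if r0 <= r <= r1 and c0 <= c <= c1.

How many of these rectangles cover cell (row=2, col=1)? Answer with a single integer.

Answer: 1

Derivation:
Check cell (2,1):
  A: rows 1-2 cols 0-1 -> covers
  B: rows 4-5 cols 1-6 -> outside (row miss)
  C: rows 2-5 cols 4-6 -> outside (col miss)
Count covering = 1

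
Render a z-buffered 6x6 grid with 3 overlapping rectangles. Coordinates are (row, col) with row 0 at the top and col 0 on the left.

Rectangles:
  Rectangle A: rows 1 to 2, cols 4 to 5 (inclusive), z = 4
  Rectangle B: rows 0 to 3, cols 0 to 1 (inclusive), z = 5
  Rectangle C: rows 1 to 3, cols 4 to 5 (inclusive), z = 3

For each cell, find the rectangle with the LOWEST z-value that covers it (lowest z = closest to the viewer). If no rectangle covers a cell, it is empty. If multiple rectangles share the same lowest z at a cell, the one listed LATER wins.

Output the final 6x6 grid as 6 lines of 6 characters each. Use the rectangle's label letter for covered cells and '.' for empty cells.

BB....
BB..CC
BB..CC
BB..CC
......
......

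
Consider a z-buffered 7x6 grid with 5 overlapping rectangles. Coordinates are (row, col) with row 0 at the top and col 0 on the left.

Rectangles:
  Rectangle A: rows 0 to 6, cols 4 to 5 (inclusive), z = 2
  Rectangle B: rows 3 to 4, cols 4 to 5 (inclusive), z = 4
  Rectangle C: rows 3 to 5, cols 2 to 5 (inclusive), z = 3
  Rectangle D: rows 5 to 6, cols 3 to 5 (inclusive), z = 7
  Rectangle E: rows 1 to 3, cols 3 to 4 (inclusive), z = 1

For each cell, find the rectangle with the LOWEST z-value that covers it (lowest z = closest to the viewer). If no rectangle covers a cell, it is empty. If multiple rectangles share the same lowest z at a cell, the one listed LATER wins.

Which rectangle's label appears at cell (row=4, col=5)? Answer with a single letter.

Answer: A

Derivation:
Check cell (4,5):
  A: rows 0-6 cols 4-5 z=2 -> covers; best now A (z=2)
  B: rows 3-4 cols 4-5 z=4 -> covers; best now A (z=2)
  C: rows 3-5 cols 2-5 z=3 -> covers; best now A (z=2)
  D: rows 5-6 cols 3-5 -> outside (row miss)
  E: rows 1-3 cols 3-4 -> outside (row miss)
Winner: A at z=2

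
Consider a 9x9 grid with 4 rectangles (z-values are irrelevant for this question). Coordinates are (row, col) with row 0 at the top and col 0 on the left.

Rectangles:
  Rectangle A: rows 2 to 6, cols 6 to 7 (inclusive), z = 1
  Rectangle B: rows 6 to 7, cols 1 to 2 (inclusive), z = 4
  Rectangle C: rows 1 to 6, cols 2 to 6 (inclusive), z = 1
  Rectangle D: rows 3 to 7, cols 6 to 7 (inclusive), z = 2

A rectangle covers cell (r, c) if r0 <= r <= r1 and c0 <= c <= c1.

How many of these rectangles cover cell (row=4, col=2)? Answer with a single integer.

Answer: 1

Derivation:
Check cell (4,2):
  A: rows 2-6 cols 6-7 -> outside (col miss)
  B: rows 6-7 cols 1-2 -> outside (row miss)
  C: rows 1-6 cols 2-6 -> covers
  D: rows 3-7 cols 6-7 -> outside (col miss)
Count covering = 1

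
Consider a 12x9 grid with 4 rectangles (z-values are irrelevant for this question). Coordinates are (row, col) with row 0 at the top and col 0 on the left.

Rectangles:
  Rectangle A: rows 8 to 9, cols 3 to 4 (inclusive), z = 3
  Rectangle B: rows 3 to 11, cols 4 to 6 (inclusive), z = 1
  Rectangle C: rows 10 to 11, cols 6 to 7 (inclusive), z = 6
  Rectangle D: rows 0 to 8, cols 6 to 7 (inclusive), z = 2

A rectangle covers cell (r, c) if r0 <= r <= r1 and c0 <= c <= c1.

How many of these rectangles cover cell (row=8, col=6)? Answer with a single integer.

Answer: 2

Derivation:
Check cell (8,6):
  A: rows 8-9 cols 3-4 -> outside (col miss)
  B: rows 3-11 cols 4-6 -> covers
  C: rows 10-11 cols 6-7 -> outside (row miss)
  D: rows 0-8 cols 6-7 -> covers
Count covering = 2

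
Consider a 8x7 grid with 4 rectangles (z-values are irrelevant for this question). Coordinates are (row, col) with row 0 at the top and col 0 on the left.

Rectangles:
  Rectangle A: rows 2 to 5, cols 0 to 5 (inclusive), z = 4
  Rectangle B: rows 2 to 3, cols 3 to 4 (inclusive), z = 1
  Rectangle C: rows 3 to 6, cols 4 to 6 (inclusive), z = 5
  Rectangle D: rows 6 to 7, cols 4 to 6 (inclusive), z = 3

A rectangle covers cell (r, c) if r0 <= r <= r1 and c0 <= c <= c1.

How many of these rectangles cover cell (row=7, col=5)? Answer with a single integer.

Check cell (7,5):
  A: rows 2-5 cols 0-5 -> outside (row miss)
  B: rows 2-3 cols 3-4 -> outside (row miss)
  C: rows 3-6 cols 4-6 -> outside (row miss)
  D: rows 6-7 cols 4-6 -> covers
Count covering = 1

Answer: 1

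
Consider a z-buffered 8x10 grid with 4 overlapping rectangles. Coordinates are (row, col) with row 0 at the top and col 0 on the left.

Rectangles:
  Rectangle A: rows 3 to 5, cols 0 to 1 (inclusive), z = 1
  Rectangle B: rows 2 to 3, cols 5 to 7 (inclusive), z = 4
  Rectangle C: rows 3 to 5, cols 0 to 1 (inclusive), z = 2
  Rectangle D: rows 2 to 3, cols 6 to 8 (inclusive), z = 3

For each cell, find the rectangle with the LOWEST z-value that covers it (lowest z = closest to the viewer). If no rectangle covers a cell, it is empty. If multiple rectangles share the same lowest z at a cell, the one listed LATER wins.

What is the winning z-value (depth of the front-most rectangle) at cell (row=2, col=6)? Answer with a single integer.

Answer: 3

Derivation:
Check cell (2,6):
  A: rows 3-5 cols 0-1 -> outside (row miss)
  B: rows 2-3 cols 5-7 z=4 -> covers; best now B (z=4)
  C: rows 3-5 cols 0-1 -> outside (row miss)
  D: rows 2-3 cols 6-8 z=3 -> covers; best now D (z=3)
Winner: D at z=3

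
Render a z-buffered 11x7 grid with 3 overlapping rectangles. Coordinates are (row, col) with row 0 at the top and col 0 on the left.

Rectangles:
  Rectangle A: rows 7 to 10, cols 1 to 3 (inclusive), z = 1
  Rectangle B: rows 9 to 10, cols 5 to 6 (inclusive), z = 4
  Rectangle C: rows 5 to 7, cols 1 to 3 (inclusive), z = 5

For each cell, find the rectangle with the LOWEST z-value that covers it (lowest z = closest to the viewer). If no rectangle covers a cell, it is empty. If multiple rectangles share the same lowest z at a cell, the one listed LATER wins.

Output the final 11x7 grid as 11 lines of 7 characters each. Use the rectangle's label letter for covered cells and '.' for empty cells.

.......
.......
.......
.......
.......
.CCC...
.CCC...
.AAA...
.AAA...
.AAA.BB
.AAA.BB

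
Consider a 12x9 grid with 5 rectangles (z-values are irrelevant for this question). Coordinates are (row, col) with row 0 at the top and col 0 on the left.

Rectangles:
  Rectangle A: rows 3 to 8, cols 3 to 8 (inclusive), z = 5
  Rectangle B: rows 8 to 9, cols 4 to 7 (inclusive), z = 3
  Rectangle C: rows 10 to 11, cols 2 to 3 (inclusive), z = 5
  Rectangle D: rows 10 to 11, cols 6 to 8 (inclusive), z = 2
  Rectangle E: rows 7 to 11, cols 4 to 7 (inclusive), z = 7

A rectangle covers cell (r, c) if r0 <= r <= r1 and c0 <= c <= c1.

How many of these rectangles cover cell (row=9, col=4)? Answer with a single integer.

Check cell (9,4):
  A: rows 3-8 cols 3-8 -> outside (row miss)
  B: rows 8-9 cols 4-7 -> covers
  C: rows 10-11 cols 2-3 -> outside (row miss)
  D: rows 10-11 cols 6-8 -> outside (row miss)
  E: rows 7-11 cols 4-7 -> covers
Count covering = 2

Answer: 2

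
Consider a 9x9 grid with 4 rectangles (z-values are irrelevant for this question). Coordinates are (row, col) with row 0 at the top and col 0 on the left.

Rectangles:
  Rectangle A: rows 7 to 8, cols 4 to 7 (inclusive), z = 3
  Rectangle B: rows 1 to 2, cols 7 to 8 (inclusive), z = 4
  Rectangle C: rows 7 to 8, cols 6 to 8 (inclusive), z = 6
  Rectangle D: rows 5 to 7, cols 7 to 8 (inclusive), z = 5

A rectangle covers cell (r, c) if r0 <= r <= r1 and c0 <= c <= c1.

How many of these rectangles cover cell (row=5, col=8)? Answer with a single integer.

Check cell (5,8):
  A: rows 7-8 cols 4-7 -> outside (row miss)
  B: rows 1-2 cols 7-8 -> outside (row miss)
  C: rows 7-8 cols 6-8 -> outside (row miss)
  D: rows 5-7 cols 7-8 -> covers
Count covering = 1

Answer: 1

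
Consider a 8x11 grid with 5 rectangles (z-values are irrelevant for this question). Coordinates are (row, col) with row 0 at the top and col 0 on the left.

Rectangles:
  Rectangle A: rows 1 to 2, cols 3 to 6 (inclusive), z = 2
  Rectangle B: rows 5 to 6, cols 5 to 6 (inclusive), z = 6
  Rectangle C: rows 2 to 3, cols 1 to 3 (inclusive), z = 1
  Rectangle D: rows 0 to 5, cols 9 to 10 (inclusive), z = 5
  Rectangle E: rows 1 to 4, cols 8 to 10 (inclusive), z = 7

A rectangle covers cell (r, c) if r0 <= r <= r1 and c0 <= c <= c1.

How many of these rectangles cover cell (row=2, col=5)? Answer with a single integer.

Answer: 1

Derivation:
Check cell (2,5):
  A: rows 1-2 cols 3-6 -> covers
  B: rows 5-6 cols 5-6 -> outside (row miss)
  C: rows 2-3 cols 1-3 -> outside (col miss)
  D: rows 0-5 cols 9-10 -> outside (col miss)
  E: rows 1-4 cols 8-10 -> outside (col miss)
Count covering = 1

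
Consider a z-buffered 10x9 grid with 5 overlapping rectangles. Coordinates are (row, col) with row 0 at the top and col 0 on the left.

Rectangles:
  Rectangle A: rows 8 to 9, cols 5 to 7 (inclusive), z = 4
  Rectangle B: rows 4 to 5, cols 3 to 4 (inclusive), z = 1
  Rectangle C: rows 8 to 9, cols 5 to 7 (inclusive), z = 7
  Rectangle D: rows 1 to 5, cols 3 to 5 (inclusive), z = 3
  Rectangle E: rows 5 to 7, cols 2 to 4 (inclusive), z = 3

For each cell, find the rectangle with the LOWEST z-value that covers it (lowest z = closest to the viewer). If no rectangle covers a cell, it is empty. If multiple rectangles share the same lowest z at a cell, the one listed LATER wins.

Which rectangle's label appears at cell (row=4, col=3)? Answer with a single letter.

Check cell (4,3):
  A: rows 8-9 cols 5-7 -> outside (row miss)
  B: rows 4-5 cols 3-4 z=1 -> covers; best now B (z=1)
  C: rows 8-9 cols 5-7 -> outside (row miss)
  D: rows 1-5 cols 3-5 z=3 -> covers; best now B (z=1)
  E: rows 5-7 cols 2-4 -> outside (row miss)
Winner: B at z=1

Answer: B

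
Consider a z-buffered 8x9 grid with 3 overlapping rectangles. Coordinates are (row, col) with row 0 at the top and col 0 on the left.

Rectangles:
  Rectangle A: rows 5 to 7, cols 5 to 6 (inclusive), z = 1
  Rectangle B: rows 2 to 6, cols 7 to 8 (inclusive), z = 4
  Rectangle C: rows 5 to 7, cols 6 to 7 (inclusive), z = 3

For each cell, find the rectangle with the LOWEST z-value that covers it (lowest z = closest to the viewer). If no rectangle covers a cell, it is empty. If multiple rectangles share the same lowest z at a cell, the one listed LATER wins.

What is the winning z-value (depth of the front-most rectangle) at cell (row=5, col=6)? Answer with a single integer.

Answer: 1

Derivation:
Check cell (5,6):
  A: rows 5-7 cols 5-6 z=1 -> covers; best now A (z=1)
  B: rows 2-6 cols 7-8 -> outside (col miss)
  C: rows 5-7 cols 6-7 z=3 -> covers; best now A (z=1)
Winner: A at z=1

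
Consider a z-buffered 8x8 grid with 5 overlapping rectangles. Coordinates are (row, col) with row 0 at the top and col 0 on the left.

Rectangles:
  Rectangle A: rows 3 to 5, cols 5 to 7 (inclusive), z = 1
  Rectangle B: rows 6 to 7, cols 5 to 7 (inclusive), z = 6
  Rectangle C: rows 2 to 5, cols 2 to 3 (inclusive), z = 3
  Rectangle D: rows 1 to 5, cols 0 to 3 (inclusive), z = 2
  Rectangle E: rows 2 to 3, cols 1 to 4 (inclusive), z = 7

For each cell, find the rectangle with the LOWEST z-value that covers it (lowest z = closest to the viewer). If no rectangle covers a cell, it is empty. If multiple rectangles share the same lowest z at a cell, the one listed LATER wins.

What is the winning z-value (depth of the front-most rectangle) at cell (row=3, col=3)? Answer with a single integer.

Answer: 2

Derivation:
Check cell (3,3):
  A: rows 3-5 cols 5-7 -> outside (col miss)
  B: rows 6-7 cols 5-7 -> outside (row miss)
  C: rows 2-5 cols 2-3 z=3 -> covers; best now C (z=3)
  D: rows 1-5 cols 0-3 z=2 -> covers; best now D (z=2)
  E: rows 2-3 cols 1-4 z=7 -> covers; best now D (z=2)
Winner: D at z=2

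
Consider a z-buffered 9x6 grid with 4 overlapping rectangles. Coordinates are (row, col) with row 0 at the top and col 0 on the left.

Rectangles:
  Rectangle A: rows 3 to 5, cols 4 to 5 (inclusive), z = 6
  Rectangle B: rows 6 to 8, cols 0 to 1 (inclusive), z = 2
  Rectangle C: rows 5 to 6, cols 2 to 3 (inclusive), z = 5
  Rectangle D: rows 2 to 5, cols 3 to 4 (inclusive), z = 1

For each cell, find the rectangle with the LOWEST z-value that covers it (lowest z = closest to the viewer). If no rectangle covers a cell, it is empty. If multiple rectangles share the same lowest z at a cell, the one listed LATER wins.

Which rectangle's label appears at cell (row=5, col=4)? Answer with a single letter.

Check cell (5,4):
  A: rows 3-5 cols 4-5 z=6 -> covers; best now A (z=6)
  B: rows 6-8 cols 0-1 -> outside (row miss)
  C: rows 5-6 cols 2-3 -> outside (col miss)
  D: rows 2-5 cols 3-4 z=1 -> covers; best now D (z=1)
Winner: D at z=1

Answer: D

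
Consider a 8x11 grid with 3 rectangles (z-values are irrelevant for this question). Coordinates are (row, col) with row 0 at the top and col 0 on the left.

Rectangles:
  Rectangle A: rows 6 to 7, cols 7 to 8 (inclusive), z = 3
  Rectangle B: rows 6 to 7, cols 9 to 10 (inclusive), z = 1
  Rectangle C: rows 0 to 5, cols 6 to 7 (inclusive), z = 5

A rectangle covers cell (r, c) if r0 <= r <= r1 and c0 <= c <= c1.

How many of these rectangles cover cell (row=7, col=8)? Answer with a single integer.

Answer: 1

Derivation:
Check cell (7,8):
  A: rows 6-7 cols 7-8 -> covers
  B: rows 6-7 cols 9-10 -> outside (col miss)
  C: rows 0-5 cols 6-7 -> outside (row miss)
Count covering = 1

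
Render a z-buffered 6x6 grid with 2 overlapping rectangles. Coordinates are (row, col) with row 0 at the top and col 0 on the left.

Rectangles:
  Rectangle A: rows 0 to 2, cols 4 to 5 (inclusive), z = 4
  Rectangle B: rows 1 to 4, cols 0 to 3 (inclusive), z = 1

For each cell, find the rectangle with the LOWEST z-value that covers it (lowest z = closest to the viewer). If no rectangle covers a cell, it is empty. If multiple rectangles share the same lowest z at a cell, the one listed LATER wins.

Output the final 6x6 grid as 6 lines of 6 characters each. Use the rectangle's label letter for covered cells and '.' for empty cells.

....AA
BBBBAA
BBBBAA
BBBB..
BBBB..
......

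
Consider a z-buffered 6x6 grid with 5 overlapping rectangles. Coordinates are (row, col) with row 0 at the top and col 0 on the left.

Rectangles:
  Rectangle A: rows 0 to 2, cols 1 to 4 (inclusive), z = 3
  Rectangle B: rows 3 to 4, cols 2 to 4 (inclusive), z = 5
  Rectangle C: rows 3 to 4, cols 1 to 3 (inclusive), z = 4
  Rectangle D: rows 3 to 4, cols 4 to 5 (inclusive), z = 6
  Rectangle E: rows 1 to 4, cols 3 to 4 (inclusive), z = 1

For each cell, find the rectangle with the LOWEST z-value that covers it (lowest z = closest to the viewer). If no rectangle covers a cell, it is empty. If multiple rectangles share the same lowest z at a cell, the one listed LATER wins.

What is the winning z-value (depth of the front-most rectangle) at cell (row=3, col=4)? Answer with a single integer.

Check cell (3,4):
  A: rows 0-2 cols 1-4 -> outside (row miss)
  B: rows 3-4 cols 2-4 z=5 -> covers; best now B (z=5)
  C: rows 3-4 cols 1-3 -> outside (col miss)
  D: rows 3-4 cols 4-5 z=6 -> covers; best now B (z=5)
  E: rows 1-4 cols 3-4 z=1 -> covers; best now E (z=1)
Winner: E at z=1

Answer: 1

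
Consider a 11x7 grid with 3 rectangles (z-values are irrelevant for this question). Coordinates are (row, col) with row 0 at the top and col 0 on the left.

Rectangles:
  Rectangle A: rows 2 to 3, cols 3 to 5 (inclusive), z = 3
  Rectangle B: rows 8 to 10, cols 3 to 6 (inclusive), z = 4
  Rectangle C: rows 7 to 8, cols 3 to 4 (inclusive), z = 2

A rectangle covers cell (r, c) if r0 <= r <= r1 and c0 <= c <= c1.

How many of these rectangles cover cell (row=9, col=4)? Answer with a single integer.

Check cell (9,4):
  A: rows 2-3 cols 3-5 -> outside (row miss)
  B: rows 8-10 cols 3-6 -> covers
  C: rows 7-8 cols 3-4 -> outside (row miss)
Count covering = 1

Answer: 1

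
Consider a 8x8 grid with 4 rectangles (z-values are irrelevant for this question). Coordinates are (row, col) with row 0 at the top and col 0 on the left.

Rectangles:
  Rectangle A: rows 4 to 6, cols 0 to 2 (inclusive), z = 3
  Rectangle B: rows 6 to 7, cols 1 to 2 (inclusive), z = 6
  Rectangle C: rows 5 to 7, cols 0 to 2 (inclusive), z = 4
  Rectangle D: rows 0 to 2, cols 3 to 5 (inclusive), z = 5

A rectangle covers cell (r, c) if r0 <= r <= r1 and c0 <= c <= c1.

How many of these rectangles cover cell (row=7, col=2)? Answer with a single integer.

Answer: 2

Derivation:
Check cell (7,2):
  A: rows 4-6 cols 0-2 -> outside (row miss)
  B: rows 6-7 cols 1-2 -> covers
  C: rows 5-7 cols 0-2 -> covers
  D: rows 0-2 cols 3-5 -> outside (row miss)
Count covering = 2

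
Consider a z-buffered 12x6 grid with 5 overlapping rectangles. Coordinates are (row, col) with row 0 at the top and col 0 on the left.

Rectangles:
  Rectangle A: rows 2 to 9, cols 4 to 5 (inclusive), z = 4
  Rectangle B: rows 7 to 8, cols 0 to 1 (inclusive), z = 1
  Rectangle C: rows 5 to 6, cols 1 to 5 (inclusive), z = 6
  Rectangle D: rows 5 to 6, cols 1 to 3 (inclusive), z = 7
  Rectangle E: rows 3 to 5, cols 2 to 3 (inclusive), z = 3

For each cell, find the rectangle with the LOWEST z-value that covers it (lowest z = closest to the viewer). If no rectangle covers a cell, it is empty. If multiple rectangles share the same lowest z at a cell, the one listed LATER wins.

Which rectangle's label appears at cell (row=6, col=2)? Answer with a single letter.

Check cell (6,2):
  A: rows 2-9 cols 4-5 -> outside (col miss)
  B: rows 7-8 cols 0-1 -> outside (row miss)
  C: rows 5-6 cols 1-5 z=6 -> covers; best now C (z=6)
  D: rows 5-6 cols 1-3 z=7 -> covers; best now C (z=6)
  E: rows 3-5 cols 2-3 -> outside (row miss)
Winner: C at z=6

Answer: C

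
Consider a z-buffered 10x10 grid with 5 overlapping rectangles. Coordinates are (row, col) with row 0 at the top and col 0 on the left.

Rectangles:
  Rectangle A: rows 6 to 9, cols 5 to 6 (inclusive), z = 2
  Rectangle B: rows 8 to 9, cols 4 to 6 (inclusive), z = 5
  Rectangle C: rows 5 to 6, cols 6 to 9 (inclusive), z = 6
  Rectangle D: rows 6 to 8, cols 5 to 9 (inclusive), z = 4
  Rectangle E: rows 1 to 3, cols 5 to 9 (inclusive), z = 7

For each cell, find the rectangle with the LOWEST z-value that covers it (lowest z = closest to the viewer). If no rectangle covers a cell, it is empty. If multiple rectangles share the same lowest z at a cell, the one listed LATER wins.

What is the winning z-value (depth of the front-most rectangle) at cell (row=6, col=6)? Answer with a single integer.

Answer: 2

Derivation:
Check cell (6,6):
  A: rows 6-9 cols 5-6 z=2 -> covers; best now A (z=2)
  B: rows 8-9 cols 4-6 -> outside (row miss)
  C: rows 5-6 cols 6-9 z=6 -> covers; best now A (z=2)
  D: rows 6-8 cols 5-9 z=4 -> covers; best now A (z=2)
  E: rows 1-3 cols 5-9 -> outside (row miss)
Winner: A at z=2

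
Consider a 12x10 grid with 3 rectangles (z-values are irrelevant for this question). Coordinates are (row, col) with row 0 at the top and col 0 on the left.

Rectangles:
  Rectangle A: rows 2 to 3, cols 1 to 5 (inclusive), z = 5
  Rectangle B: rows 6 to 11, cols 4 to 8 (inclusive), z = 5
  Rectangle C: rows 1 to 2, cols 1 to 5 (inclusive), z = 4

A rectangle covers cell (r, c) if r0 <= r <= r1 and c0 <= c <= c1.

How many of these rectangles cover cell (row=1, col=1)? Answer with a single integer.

Answer: 1

Derivation:
Check cell (1,1):
  A: rows 2-3 cols 1-5 -> outside (row miss)
  B: rows 6-11 cols 4-8 -> outside (row miss)
  C: rows 1-2 cols 1-5 -> covers
Count covering = 1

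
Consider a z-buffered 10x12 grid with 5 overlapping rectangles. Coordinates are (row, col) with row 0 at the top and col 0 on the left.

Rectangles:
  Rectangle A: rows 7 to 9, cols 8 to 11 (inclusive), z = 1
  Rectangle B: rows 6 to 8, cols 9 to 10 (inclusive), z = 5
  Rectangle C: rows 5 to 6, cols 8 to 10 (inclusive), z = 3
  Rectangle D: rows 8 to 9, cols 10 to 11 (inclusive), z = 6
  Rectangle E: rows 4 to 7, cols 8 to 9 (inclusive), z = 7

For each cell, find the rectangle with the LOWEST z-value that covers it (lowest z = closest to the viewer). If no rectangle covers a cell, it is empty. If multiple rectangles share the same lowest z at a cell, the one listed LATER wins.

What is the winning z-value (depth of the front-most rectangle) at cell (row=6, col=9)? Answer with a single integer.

Check cell (6,9):
  A: rows 7-9 cols 8-11 -> outside (row miss)
  B: rows 6-8 cols 9-10 z=5 -> covers; best now B (z=5)
  C: rows 5-6 cols 8-10 z=3 -> covers; best now C (z=3)
  D: rows 8-9 cols 10-11 -> outside (row miss)
  E: rows 4-7 cols 8-9 z=7 -> covers; best now C (z=3)
Winner: C at z=3

Answer: 3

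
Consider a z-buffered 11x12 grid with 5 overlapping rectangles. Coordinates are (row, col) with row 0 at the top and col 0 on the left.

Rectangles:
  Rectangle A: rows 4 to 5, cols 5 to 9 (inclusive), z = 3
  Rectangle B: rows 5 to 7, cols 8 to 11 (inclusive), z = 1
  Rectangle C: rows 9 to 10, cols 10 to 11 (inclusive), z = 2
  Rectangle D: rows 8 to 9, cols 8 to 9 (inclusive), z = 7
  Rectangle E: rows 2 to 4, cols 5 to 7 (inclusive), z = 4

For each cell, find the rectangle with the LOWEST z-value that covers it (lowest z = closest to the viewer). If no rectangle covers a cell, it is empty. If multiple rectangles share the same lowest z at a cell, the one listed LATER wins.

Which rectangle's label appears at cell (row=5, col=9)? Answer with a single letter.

Check cell (5,9):
  A: rows 4-5 cols 5-9 z=3 -> covers; best now A (z=3)
  B: rows 5-7 cols 8-11 z=1 -> covers; best now B (z=1)
  C: rows 9-10 cols 10-11 -> outside (row miss)
  D: rows 8-9 cols 8-9 -> outside (row miss)
  E: rows 2-4 cols 5-7 -> outside (row miss)
Winner: B at z=1

Answer: B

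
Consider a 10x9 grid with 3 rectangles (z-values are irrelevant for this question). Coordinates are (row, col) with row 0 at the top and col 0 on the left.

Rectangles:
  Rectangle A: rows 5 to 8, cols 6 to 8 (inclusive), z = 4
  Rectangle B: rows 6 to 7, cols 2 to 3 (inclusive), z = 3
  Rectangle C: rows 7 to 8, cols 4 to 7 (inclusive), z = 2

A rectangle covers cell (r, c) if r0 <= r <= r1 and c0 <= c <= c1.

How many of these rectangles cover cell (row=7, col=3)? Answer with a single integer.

Answer: 1

Derivation:
Check cell (7,3):
  A: rows 5-8 cols 6-8 -> outside (col miss)
  B: rows 6-7 cols 2-3 -> covers
  C: rows 7-8 cols 4-7 -> outside (col miss)
Count covering = 1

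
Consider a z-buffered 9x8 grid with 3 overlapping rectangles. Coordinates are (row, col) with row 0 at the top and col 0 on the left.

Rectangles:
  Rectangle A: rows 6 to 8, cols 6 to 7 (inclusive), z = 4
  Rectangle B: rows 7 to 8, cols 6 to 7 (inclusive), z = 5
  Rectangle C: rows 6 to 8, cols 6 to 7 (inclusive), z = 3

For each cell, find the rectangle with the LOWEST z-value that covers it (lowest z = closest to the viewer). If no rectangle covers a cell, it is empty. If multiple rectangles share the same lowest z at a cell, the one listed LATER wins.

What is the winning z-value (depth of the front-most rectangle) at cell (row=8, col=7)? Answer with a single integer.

Check cell (8,7):
  A: rows 6-8 cols 6-7 z=4 -> covers; best now A (z=4)
  B: rows 7-8 cols 6-7 z=5 -> covers; best now A (z=4)
  C: rows 6-8 cols 6-7 z=3 -> covers; best now C (z=3)
Winner: C at z=3

Answer: 3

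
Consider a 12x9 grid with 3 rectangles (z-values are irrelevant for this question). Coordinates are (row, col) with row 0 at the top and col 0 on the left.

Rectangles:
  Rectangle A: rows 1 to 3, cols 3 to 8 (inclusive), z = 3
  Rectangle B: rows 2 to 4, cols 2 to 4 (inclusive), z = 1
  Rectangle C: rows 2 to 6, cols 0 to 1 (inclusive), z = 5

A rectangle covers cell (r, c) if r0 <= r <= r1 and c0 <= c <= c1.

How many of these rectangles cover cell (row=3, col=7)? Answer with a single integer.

Answer: 1

Derivation:
Check cell (3,7):
  A: rows 1-3 cols 3-8 -> covers
  B: rows 2-4 cols 2-4 -> outside (col miss)
  C: rows 2-6 cols 0-1 -> outside (col miss)
Count covering = 1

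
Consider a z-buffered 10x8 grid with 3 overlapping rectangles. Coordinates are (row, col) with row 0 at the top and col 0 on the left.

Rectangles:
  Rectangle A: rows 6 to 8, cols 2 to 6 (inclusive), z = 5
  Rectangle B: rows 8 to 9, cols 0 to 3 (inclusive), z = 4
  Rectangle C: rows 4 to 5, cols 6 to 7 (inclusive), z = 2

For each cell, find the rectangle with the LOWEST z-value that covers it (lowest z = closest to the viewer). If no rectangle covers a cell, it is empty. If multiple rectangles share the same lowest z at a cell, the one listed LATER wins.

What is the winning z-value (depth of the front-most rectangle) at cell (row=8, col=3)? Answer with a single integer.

Check cell (8,3):
  A: rows 6-8 cols 2-6 z=5 -> covers; best now A (z=5)
  B: rows 8-9 cols 0-3 z=4 -> covers; best now B (z=4)
  C: rows 4-5 cols 6-7 -> outside (row miss)
Winner: B at z=4

Answer: 4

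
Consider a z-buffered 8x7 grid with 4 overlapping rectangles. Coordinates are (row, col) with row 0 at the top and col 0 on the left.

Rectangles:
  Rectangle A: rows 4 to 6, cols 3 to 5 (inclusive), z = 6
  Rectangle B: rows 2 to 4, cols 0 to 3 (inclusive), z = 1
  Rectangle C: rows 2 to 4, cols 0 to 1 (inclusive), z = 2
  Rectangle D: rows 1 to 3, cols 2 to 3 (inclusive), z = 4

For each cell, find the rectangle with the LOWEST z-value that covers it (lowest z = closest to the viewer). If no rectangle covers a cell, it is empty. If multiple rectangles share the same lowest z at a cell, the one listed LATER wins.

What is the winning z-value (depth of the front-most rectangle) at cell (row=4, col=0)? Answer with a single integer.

Check cell (4,0):
  A: rows 4-6 cols 3-5 -> outside (col miss)
  B: rows 2-4 cols 0-3 z=1 -> covers; best now B (z=1)
  C: rows 2-4 cols 0-1 z=2 -> covers; best now B (z=1)
  D: rows 1-3 cols 2-3 -> outside (row miss)
Winner: B at z=1

Answer: 1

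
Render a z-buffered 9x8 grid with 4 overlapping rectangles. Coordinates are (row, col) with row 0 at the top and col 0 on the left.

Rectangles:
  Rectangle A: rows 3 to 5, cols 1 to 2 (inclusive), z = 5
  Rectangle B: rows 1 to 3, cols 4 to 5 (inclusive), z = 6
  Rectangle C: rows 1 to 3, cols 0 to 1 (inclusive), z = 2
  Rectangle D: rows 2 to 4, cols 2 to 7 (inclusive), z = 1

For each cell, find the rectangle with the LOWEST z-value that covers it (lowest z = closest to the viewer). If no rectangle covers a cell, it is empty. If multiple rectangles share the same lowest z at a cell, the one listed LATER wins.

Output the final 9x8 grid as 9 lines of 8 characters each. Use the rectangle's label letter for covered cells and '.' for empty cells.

........
CC..BB..
CCDDDDDD
CCDDDDDD
.ADDDDDD
.AA.....
........
........
........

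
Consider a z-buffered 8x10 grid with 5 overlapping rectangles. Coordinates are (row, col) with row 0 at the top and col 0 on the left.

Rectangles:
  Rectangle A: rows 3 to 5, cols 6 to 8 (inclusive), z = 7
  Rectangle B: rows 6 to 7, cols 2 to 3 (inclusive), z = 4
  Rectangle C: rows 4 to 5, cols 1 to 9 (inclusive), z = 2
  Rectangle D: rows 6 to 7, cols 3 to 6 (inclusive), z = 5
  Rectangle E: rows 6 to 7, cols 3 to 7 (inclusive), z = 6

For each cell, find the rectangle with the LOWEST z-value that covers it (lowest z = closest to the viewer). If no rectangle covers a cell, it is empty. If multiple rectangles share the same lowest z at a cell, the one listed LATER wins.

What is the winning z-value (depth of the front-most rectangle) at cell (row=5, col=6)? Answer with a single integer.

Check cell (5,6):
  A: rows 3-5 cols 6-8 z=7 -> covers; best now A (z=7)
  B: rows 6-7 cols 2-3 -> outside (row miss)
  C: rows 4-5 cols 1-9 z=2 -> covers; best now C (z=2)
  D: rows 6-7 cols 3-6 -> outside (row miss)
  E: rows 6-7 cols 3-7 -> outside (row miss)
Winner: C at z=2

Answer: 2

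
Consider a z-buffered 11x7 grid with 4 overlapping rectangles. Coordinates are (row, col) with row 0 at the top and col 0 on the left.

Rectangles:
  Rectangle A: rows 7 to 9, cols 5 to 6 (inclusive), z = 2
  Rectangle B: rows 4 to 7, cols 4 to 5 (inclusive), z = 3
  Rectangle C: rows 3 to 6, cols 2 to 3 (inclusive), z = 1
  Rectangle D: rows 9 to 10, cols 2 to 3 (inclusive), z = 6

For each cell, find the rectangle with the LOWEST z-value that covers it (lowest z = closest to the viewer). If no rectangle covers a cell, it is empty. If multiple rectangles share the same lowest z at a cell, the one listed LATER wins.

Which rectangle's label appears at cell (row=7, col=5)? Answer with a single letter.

Answer: A

Derivation:
Check cell (7,5):
  A: rows 7-9 cols 5-6 z=2 -> covers; best now A (z=2)
  B: rows 4-7 cols 4-5 z=3 -> covers; best now A (z=2)
  C: rows 3-6 cols 2-3 -> outside (row miss)
  D: rows 9-10 cols 2-3 -> outside (row miss)
Winner: A at z=2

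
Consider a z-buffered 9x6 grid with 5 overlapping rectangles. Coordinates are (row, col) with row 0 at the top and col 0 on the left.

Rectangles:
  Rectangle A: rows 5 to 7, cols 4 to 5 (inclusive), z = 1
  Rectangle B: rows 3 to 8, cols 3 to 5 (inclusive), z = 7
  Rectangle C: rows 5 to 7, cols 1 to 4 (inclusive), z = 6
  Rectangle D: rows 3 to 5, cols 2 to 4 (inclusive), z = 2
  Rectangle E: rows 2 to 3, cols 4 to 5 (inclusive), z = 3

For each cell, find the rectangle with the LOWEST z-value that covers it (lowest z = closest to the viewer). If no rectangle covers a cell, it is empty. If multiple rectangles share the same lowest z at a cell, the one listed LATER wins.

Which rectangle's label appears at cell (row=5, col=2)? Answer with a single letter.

Check cell (5,2):
  A: rows 5-7 cols 4-5 -> outside (col miss)
  B: rows 3-8 cols 3-5 -> outside (col miss)
  C: rows 5-7 cols 1-4 z=6 -> covers; best now C (z=6)
  D: rows 3-5 cols 2-4 z=2 -> covers; best now D (z=2)
  E: rows 2-3 cols 4-5 -> outside (row miss)
Winner: D at z=2

Answer: D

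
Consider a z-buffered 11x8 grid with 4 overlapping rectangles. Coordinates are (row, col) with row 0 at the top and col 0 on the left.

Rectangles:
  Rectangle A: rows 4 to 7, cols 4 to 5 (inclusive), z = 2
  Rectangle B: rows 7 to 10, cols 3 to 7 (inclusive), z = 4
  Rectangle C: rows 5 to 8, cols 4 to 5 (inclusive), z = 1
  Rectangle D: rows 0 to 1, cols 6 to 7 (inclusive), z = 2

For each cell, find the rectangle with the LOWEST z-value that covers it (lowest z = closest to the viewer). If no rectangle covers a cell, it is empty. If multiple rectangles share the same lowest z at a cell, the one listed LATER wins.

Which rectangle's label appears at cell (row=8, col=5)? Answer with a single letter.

Answer: C

Derivation:
Check cell (8,5):
  A: rows 4-7 cols 4-5 -> outside (row miss)
  B: rows 7-10 cols 3-7 z=4 -> covers; best now B (z=4)
  C: rows 5-8 cols 4-5 z=1 -> covers; best now C (z=1)
  D: rows 0-1 cols 6-7 -> outside (row miss)
Winner: C at z=1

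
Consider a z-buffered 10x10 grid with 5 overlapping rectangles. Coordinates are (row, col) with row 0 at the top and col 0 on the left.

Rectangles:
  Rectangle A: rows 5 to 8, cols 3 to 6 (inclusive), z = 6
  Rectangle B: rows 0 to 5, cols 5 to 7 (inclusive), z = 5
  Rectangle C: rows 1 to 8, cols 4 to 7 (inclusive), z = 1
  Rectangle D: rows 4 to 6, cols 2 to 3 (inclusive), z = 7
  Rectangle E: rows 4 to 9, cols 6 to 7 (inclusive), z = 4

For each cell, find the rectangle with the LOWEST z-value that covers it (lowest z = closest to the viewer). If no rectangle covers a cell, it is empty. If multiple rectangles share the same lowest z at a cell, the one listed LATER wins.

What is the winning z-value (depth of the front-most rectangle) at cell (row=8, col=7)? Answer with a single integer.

Check cell (8,7):
  A: rows 5-8 cols 3-6 -> outside (col miss)
  B: rows 0-5 cols 5-7 -> outside (row miss)
  C: rows 1-8 cols 4-7 z=1 -> covers; best now C (z=1)
  D: rows 4-6 cols 2-3 -> outside (row miss)
  E: rows 4-9 cols 6-7 z=4 -> covers; best now C (z=1)
Winner: C at z=1

Answer: 1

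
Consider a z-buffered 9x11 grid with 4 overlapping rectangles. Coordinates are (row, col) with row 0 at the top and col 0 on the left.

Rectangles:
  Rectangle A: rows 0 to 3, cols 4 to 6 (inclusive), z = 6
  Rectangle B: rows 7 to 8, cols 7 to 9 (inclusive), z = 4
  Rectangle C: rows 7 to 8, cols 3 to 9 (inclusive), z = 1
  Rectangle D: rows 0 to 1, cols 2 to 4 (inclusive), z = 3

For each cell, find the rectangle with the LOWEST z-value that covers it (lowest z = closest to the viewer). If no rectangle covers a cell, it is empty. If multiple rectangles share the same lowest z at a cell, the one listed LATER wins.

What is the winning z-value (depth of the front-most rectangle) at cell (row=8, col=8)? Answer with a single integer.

Answer: 1

Derivation:
Check cell (8,8):
  A: rows 0-3 cols 4-6 -> outside (row miss)
  B: rows 7-8 cols 7-9 z=4 -> covers; best now B (z=4)
  C: rows 7-8 cols 3-9 z=1 -> covers; best now C (z=1)
  D: rows 0-1 cols 2-4 -> outside (row miss)
Winner: C at z=1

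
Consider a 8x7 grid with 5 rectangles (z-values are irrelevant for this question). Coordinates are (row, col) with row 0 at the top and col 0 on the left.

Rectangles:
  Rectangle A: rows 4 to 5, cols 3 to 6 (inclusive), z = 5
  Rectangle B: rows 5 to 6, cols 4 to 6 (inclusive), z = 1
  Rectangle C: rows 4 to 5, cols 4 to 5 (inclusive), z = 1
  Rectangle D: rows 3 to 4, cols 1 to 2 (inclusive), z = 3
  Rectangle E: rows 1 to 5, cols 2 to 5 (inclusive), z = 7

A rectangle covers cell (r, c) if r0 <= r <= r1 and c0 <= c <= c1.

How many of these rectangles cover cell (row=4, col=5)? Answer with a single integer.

Check cell (4,5):
  A: rows 4-5 cols 3-6 -> covers
  B: rows 5-6 cols 4-6 -> outside (row miss)
  C: rows 4-5 cols 4-5 -> covers
  D: rows 3-4 cols 1-2 -> outside (col miss)
  E: rows 1-5 cols 2-5 -> covers
Count covering = 3

Answer: 3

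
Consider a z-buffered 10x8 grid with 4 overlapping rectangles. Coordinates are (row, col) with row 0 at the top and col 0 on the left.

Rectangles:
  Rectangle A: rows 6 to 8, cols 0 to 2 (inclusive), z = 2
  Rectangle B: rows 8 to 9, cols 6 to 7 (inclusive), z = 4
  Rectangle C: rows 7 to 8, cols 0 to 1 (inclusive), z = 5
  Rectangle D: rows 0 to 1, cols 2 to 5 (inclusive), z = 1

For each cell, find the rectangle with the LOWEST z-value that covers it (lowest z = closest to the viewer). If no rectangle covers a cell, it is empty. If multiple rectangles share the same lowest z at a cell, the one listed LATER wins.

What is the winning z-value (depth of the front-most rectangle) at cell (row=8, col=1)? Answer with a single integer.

Check cell (8,1):
  A: rows 6-8 cols 0-2 z=2 -> covers; best now A (z=2)
  B: rows 8-9 cols 6-7 -> outside (col miss)
  C: rows 7-8 cols 0-1 z=5 -> covers; best now A (z=2)
  D: rows 0-1 cols 2-5 -> outside (row miss)
Winner: A at z=2

Answer: 2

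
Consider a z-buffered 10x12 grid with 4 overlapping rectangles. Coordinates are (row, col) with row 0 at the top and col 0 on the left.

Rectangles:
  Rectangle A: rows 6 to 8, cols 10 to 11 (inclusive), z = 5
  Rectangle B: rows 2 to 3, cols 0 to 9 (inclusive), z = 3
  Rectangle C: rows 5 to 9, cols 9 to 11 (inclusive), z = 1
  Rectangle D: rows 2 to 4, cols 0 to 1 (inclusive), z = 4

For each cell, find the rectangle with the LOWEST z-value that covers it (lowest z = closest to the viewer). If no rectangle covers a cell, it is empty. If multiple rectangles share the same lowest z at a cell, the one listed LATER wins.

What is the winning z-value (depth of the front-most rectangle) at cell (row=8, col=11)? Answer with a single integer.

Answer: 1

Derivation:
Check cell (8,11):
  A: rows 6-8 cols 10-11 z=5 -> covers; best now A (z=5)
  B: rows 2-3 cols 0-9 -> outside (row miss)
  C: rows 5-9 cols 9-11 z=1 -> covers; best now C (z=1)
  D: rows 2-4 cols 0-1 -> outside (row miss)
Winner: C at z=1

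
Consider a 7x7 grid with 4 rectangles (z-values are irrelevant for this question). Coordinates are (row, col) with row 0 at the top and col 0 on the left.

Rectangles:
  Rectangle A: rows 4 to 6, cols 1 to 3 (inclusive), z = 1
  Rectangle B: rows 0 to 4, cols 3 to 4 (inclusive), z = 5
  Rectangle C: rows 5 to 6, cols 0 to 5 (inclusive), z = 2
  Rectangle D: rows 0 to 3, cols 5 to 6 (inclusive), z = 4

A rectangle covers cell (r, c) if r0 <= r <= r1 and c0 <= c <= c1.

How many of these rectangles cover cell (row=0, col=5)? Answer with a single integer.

Answer: 1

Derivation:
Check cell (0,5):
  A: rows 4-6 cols 1-3 -> outside (row miss)
  B: rows 0-4 cols 3-4 -> outside (col miss)
  C: rows 5-6 cols 0-5 -> outside (row miss)
  D: rows 0-3 cols 5-6 -> covers
Count covering = 1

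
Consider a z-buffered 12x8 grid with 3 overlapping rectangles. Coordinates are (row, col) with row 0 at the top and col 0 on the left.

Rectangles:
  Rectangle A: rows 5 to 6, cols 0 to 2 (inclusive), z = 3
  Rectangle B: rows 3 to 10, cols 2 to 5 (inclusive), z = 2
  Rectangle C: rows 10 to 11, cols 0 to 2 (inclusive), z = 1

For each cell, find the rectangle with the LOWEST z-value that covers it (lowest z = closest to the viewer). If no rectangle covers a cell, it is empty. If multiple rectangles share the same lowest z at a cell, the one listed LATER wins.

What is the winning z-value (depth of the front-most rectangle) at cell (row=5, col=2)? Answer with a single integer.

Check cell (5,2):
  A: rows 5-6 cols 0-2 z=3 -> covers; best now A (z=3)
  B: rows 3-10 cols 2-5 z=2 -> covers; best now B (z=2)
  C: rows 10-11 cols 0-2 -> outside (row miss)
Winner: B at z=2

Answer: 2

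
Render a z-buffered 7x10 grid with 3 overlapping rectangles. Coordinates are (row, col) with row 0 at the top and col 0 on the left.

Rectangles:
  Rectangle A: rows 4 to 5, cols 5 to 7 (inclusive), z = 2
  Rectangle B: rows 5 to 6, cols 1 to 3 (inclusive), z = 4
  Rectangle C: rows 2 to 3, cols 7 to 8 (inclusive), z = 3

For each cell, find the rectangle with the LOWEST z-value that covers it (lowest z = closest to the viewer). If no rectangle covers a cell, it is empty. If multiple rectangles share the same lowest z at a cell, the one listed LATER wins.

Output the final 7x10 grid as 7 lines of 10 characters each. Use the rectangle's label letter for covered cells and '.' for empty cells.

..........
..........
.......CC.
.......CC.
.....AAA..
.BBB.AAA..
.BBB......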